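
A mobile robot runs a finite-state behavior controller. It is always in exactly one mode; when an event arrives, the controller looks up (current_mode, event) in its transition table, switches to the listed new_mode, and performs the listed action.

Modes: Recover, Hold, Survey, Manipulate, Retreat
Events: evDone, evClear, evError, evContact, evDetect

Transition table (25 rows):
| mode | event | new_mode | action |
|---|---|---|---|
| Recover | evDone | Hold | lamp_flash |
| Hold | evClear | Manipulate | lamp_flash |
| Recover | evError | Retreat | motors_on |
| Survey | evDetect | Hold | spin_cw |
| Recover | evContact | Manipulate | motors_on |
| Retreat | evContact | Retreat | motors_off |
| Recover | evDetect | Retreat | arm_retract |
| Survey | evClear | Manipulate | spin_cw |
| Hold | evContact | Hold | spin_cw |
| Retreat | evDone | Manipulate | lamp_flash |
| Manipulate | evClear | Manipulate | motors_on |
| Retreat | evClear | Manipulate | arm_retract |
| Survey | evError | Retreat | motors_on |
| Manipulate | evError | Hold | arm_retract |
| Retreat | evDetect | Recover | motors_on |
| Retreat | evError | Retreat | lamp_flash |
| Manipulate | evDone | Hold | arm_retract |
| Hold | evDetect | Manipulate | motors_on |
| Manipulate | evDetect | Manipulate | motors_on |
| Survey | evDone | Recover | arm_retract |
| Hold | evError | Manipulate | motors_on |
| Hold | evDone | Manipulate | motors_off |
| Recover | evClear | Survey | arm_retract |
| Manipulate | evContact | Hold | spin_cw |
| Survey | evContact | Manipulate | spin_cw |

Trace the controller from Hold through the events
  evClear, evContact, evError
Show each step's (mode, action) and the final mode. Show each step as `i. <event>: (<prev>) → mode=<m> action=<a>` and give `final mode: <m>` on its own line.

1. evClear: (Hold) → mode=Manipulate action=lamp_flash
2. evContact: (Manipulate) → mode=Hold action=spin_cw
3. evError: (Hold) → mode=Manipulate action=motors_on

final mode: Manipulate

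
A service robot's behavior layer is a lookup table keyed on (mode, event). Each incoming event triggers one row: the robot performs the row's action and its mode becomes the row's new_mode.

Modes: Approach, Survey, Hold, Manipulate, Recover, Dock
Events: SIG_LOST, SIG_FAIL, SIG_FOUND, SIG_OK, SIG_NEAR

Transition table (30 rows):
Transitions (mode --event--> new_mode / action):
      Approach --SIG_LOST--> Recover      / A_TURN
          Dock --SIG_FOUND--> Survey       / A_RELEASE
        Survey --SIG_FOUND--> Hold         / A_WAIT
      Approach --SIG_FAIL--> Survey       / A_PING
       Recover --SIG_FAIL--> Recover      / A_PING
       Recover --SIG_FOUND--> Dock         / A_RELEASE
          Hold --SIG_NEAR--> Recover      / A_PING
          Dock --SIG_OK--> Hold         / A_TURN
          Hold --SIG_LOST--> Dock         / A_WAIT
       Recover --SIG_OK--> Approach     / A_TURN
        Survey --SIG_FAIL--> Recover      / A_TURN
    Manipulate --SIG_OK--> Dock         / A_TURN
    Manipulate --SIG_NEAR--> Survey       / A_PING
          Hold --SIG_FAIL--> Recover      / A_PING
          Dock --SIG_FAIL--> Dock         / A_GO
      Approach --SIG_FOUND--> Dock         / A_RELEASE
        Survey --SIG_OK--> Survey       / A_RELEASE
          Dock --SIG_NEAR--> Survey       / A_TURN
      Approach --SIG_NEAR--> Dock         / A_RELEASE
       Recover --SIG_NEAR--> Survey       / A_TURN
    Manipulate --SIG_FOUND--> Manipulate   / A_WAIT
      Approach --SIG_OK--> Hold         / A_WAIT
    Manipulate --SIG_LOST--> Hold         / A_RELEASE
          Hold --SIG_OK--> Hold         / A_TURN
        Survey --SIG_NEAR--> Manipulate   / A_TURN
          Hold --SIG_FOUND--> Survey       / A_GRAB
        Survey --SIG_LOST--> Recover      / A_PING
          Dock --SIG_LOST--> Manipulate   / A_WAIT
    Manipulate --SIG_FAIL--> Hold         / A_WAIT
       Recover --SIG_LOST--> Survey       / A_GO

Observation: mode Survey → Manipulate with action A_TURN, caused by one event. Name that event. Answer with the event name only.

SIG_NEAR

try SIG_LOST: (Survey, SIG_LOST) → (Recover, A_PING)
try SIG_FAIL: (Survey, SIG_FAIL) → (Recover, A_TURN)
try SIG_FOUND: (Survey, SIG_FOUND) → (Hold, A_WAIT)
try SIG_OK: (Survey, SIG_OK) → (Survey, A_RELEASE)
try SIG_NEAR: (Survey, SIG_NEAR) → (Manipulate, A_TURN)  ← matches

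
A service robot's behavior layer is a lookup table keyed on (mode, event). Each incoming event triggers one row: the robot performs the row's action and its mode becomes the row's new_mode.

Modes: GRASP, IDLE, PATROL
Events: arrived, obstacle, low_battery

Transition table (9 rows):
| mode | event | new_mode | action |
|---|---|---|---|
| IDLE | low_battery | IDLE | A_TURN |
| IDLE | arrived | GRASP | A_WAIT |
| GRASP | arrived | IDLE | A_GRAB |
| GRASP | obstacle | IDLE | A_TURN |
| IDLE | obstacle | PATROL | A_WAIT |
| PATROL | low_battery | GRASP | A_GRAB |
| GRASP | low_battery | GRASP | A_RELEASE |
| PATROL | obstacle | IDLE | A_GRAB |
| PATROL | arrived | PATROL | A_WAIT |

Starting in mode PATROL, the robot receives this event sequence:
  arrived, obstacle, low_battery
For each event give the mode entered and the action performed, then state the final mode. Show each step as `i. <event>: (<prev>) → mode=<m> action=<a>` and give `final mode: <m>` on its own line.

1. arrived: (PATROL) → mode=PATROL action=A_WAIT
2. obstacle: (PATROL) → mode=IDLE action=A_GRAB
3. low_battery: (IDLE) → mode=IDLE action=A_TURN

final mode: IDLE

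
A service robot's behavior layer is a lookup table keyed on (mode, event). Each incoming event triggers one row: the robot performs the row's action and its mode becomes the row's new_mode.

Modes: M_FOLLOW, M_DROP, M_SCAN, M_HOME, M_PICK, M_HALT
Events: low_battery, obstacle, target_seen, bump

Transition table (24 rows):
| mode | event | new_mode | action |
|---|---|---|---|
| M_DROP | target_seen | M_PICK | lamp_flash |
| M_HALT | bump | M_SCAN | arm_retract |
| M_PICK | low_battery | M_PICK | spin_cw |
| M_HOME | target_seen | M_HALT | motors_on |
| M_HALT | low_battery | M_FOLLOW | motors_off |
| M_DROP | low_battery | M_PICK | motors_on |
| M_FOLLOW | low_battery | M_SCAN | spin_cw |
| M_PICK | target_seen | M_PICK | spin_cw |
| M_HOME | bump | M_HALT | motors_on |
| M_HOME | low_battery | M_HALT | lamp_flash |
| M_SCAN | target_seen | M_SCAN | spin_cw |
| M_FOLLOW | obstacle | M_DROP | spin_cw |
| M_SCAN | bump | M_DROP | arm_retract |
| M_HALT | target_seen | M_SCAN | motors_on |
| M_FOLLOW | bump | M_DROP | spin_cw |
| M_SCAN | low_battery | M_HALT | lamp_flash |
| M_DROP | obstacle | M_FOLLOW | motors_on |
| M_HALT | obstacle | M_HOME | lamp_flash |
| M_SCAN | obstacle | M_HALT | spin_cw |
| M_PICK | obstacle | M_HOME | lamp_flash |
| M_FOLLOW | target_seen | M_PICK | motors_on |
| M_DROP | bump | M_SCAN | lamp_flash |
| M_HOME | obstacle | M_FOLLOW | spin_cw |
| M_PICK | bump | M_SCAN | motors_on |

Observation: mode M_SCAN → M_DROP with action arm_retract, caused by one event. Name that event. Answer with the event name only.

try low_battery: (M_SCAN, low_battery) → (M_HALT, lamp_flash)
try obstacle: (M_SCAN, obstacle) → (M_HALT, spin_cw)
try target_seen: (M_SCAN, target_seen) → (M_SCAN, spin_cw)
try bump: (M_SCAN, bump) → (M_DROP, arm_retract)  ← matches

bump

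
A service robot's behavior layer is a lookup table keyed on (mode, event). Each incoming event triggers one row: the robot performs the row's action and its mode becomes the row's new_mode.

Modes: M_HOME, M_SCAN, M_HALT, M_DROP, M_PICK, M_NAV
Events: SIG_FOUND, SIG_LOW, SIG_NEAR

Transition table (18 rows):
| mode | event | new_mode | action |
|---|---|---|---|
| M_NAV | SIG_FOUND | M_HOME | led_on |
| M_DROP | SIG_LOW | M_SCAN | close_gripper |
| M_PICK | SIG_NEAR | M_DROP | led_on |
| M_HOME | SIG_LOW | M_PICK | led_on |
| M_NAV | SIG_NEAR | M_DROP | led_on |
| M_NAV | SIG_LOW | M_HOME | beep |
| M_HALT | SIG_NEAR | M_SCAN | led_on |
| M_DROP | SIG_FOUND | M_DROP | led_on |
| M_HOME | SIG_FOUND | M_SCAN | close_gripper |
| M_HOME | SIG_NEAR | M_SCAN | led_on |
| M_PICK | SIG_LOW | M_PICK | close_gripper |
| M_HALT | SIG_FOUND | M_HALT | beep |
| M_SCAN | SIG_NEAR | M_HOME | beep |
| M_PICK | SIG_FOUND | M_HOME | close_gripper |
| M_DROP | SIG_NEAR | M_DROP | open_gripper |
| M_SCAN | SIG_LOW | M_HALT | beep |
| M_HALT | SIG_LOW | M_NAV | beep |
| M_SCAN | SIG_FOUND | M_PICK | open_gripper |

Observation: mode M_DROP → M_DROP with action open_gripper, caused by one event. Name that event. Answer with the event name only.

try SIG_FOUND: (M_DROP, SIG_FOUND) → (M_DROP, led_on)
try SIG_LOW: (M_DROP, SIG_LOW) → (M_SCAN, close_gripper)
try SIG_NEAR: (M_DROP, SIG_NEAR) → (M_DROP, open_gripper)  ← matches

SIG_NEAR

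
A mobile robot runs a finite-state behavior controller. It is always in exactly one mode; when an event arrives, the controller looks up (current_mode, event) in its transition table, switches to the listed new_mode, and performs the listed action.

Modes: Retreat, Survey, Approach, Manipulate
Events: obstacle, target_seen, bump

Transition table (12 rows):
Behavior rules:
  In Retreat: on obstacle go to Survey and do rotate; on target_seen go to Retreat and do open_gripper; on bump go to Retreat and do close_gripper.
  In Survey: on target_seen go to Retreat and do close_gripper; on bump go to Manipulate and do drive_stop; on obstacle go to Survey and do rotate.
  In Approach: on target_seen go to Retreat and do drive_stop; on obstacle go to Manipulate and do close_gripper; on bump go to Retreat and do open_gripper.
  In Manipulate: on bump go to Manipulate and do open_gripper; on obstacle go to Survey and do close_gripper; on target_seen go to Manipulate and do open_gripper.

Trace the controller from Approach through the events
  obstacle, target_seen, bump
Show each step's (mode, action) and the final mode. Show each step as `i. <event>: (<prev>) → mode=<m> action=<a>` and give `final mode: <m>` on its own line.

final mode: Manipulate

1. obstacle: (Approach) → mode=Manipulate action=close_gripper
2. target_seen: (Manipulate) → mode=Manipulate action=open_gripper
3. bump: (Manipulate) → mode=Manipulate action=open_gripper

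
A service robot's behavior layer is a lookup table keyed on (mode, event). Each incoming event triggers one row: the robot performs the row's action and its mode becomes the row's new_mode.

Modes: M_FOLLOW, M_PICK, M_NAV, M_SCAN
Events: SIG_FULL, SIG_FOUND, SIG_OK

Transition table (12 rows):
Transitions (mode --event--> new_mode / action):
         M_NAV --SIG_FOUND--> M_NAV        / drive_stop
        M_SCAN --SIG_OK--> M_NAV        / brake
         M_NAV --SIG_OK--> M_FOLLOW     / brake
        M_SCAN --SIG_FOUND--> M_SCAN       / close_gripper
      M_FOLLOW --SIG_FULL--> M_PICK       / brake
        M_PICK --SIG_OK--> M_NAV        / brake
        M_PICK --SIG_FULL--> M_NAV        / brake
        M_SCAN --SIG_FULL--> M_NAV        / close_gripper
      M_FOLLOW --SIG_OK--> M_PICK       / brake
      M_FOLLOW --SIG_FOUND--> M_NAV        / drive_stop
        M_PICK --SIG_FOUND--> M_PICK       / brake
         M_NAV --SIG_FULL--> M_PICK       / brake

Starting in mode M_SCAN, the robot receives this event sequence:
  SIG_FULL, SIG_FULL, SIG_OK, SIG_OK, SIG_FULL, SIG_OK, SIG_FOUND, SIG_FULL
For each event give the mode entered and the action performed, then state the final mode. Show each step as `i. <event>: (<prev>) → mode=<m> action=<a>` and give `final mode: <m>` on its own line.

1. SIG_FULL: (M_SCAN) → mode=M_NAV action=close_gripper
2. SIG_FULL: (M_NAV) → mode=M_PICK action=brake
3. SIG_OK: (M_PICK) → mode=M_NAV action=brake
4. SIG_OK: (M_NAV) → mode=M_FOLLOW action=brake
5. SIG_FULL: (M_FOLLOW) → mode=M_PICK action=brake
6. SIG_OK: (M_PICK) → mode=M_NAV action=brake
7. SIG_FOUND: (M_NAV) → mode=M_NAV action=drive_stop
8. SIG_FULL: (M_NAV) → mode=M_PICK action=brake

final mode: M_PICK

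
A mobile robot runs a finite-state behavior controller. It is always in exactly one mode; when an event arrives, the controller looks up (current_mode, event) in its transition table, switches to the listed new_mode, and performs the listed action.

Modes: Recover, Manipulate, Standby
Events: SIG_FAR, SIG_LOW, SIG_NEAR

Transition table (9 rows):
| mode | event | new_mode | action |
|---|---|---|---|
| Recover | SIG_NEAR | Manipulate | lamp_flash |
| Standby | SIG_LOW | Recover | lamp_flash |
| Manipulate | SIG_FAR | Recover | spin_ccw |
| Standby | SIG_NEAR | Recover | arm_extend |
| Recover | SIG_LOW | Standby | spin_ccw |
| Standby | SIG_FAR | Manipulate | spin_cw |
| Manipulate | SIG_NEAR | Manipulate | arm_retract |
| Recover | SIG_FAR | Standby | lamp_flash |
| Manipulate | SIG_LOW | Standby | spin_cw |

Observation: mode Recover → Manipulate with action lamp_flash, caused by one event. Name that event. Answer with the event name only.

try SIG_FAR: (Recover, SIG_FAR) → (Standby, lamp_flash)
try SIG_LOW: (Recover, SIG_LOW) → (Standby, spin_ccw)
try SIG_NEAR: (Recover, SIG_NEAR) → (Manipulate, lamp_flash)  ← matches

SIG_NEAR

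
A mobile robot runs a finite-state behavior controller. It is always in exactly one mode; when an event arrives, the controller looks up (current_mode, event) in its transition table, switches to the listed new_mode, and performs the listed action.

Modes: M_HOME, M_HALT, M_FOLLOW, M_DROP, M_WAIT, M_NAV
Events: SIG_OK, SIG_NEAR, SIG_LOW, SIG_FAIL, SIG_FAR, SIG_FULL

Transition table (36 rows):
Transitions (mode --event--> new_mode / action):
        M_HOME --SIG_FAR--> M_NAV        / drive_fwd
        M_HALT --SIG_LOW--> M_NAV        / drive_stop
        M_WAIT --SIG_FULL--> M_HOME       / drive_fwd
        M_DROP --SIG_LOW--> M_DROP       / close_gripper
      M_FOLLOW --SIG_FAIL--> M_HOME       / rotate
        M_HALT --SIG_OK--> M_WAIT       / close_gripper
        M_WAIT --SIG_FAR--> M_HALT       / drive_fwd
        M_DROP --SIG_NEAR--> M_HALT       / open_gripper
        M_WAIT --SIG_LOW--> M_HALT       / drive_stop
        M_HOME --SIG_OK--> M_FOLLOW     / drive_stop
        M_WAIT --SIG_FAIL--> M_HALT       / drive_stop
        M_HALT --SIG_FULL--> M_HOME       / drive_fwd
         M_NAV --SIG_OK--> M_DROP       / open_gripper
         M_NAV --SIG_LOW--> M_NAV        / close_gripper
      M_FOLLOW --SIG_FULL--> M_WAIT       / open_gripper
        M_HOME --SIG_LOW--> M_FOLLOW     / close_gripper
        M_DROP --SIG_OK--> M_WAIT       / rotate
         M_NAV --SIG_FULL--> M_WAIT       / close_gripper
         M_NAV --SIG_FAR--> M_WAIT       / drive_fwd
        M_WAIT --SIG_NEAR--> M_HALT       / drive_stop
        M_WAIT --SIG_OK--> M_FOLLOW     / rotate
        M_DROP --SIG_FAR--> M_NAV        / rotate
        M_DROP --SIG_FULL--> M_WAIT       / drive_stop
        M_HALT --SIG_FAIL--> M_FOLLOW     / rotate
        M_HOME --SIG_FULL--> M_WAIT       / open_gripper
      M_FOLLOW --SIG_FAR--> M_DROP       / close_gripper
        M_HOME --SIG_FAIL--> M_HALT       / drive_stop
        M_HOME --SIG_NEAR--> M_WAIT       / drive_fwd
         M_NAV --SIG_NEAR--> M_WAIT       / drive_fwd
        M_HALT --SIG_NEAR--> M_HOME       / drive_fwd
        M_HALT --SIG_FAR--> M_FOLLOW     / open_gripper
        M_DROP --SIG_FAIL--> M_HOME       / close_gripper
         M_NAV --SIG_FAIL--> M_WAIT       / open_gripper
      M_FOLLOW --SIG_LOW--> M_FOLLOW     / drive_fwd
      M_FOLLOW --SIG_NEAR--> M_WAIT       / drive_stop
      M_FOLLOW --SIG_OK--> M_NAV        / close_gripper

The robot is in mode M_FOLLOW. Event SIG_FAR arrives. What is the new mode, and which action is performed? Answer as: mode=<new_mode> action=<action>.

mode=M_DROP action=close_gripper

current mode = M_FOLLOW; filter table to that mode:
  (M_FOLLOW, SIG_FAIL) → (M_HOME, rotate)
  (M_FOLLOW, SIG_FULL) → (M_WAIT, open_gripper)
  (M_FOLLOW, SIG_FAR) → (M_DROP, close_gripper)  ← event matches
  (M_FOLLOW, SIG_LOW) → (M_FOLLOW, drive_fwd)
  (M_FOLLOW, SIG_NEAR) → (M_WAIT, drive_stop)
  (M_FOLLOW, SIG_OK) → (M_NAV, close_gripper)
event = SIG_FAR selects (M_DROP, close_gripper)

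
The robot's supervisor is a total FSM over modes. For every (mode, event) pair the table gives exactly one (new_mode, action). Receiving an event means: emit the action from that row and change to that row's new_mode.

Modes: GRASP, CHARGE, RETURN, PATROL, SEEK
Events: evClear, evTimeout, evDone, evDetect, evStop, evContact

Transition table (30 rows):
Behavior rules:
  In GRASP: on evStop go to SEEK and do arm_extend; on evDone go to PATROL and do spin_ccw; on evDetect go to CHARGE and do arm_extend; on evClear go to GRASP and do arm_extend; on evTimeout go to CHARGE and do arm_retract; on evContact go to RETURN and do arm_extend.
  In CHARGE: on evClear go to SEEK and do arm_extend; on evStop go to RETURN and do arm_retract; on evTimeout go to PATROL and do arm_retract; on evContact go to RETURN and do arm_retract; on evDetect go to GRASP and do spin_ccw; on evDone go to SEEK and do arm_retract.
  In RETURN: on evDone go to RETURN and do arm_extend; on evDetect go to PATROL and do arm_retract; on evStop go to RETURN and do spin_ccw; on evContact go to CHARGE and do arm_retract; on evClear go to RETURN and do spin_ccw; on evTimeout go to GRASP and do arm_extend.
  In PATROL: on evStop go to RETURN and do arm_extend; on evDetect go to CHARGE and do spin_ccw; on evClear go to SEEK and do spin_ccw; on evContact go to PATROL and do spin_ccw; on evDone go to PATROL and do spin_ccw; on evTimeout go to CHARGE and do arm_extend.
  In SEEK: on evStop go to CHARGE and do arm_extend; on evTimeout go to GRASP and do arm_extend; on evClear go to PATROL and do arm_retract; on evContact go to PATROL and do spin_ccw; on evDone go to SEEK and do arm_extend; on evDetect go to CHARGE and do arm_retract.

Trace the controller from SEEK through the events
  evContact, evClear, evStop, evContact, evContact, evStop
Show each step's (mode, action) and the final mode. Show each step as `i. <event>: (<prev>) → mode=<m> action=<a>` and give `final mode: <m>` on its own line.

final mode: RETURN

1. evContact: (SEEK) → mode=PATROL action=spin_ccw
2. evClear: (PATROL) → mode=SEEK action=spin_ccw
3. evStop: (SEEK) → mode=CHARGE action=arm_extend
4. evContact: (CHARGE) → mode=RETURN action=arm_retract
5. evContact: (RETURN) → mode=CHARGE action=arm_retract
6. evStop: (CHARGE) → mode=RETURN action=arm_retract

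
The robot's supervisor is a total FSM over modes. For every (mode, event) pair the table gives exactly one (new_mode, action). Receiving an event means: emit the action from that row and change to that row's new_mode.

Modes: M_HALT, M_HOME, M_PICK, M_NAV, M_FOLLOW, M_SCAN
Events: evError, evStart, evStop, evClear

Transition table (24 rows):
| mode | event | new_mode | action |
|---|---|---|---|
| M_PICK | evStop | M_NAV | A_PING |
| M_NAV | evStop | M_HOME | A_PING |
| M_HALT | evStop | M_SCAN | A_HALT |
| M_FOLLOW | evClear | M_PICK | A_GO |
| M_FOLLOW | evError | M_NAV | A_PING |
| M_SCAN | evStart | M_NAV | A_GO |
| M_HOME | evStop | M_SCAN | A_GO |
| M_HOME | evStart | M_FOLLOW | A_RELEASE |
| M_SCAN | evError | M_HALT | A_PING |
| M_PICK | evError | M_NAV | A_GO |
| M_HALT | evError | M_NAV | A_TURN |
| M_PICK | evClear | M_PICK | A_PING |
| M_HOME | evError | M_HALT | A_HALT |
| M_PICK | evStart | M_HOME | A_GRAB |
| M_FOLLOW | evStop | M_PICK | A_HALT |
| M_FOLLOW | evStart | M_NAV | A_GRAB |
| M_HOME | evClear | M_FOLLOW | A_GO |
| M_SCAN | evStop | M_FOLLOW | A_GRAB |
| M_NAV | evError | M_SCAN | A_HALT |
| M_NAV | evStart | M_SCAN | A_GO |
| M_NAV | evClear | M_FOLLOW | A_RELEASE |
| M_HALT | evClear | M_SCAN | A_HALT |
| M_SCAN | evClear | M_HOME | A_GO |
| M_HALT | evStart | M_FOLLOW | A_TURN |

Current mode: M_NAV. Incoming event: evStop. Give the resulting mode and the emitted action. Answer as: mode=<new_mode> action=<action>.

mode=M_HOME action=A_PING

current mode = M_NAV; filter table to that mode:
  (M_NAV, evStop) → (M_HOME, A_PING)  ← event matches
  (M_NAV, evError) → (M_SCAN, A_HALT)
  (M_NAV, evStart) → (M_SCAN, A_GO)
  (M_NAV, evClear) → (M_FOLLOW, A_RELEASE)
event = evStop selects (M_HOME, A_PING)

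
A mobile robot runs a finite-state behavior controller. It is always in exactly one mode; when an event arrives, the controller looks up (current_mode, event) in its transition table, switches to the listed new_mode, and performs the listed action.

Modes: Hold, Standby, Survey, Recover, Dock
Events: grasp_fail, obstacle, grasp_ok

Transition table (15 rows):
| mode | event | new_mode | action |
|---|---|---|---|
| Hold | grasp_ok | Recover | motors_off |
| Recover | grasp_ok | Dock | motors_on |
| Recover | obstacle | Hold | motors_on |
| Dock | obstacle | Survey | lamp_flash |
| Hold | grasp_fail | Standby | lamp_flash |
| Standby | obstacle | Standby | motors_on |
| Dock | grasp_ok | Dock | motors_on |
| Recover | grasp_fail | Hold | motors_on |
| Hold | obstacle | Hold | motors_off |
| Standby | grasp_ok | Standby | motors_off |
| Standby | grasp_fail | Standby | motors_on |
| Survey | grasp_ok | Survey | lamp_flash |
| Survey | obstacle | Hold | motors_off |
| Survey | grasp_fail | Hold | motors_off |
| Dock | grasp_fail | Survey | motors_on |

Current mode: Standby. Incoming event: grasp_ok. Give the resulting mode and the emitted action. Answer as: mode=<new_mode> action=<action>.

current mode = Standby; filter table to that mode:
  (Standby, obstacle) → (Standby, motors_on)
  (Standby, grasp_ok) → (Standby, motors_off)  ← event matches
  (Standby, grasp_fail) → (Standby, motors_on)
event = grasp_ok selects (Standby, motors_off)

mode=Standby action=motors_off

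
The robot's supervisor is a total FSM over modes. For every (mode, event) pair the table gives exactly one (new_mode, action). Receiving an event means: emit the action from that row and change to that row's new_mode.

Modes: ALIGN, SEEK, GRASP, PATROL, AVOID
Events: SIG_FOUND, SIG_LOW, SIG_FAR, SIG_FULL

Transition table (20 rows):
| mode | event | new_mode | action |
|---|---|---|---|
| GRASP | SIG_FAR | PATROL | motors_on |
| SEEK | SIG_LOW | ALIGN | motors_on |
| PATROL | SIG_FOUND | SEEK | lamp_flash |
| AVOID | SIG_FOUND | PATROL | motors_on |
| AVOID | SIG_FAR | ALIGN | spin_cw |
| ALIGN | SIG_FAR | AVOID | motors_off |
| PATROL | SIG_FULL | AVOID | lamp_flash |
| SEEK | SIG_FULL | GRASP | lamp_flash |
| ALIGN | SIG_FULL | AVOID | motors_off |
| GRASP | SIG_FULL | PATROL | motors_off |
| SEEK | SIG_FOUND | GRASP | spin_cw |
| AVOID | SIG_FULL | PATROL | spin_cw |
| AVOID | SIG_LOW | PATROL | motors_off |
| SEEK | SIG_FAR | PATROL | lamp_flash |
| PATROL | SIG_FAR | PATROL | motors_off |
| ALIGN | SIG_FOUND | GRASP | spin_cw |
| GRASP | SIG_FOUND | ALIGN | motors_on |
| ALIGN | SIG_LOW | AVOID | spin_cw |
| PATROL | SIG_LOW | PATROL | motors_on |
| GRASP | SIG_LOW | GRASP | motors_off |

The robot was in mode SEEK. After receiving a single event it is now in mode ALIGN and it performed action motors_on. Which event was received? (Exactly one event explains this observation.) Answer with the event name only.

try SIG_FOUND: (SEEK, SIG_FOUND) → (GRASP, spin_cw)
try SIG_LOW: (SEEK, SIG_LOW) → (ALIGN, motors_on)  ← matches
try SIG_FAR: (SEEK, SIG_FAR) → (PATROL, lamp_flash)
try SIG_FULL: (SEEK, SIG_FULL) → (GRASP, lamp_flash)

SIG_LOW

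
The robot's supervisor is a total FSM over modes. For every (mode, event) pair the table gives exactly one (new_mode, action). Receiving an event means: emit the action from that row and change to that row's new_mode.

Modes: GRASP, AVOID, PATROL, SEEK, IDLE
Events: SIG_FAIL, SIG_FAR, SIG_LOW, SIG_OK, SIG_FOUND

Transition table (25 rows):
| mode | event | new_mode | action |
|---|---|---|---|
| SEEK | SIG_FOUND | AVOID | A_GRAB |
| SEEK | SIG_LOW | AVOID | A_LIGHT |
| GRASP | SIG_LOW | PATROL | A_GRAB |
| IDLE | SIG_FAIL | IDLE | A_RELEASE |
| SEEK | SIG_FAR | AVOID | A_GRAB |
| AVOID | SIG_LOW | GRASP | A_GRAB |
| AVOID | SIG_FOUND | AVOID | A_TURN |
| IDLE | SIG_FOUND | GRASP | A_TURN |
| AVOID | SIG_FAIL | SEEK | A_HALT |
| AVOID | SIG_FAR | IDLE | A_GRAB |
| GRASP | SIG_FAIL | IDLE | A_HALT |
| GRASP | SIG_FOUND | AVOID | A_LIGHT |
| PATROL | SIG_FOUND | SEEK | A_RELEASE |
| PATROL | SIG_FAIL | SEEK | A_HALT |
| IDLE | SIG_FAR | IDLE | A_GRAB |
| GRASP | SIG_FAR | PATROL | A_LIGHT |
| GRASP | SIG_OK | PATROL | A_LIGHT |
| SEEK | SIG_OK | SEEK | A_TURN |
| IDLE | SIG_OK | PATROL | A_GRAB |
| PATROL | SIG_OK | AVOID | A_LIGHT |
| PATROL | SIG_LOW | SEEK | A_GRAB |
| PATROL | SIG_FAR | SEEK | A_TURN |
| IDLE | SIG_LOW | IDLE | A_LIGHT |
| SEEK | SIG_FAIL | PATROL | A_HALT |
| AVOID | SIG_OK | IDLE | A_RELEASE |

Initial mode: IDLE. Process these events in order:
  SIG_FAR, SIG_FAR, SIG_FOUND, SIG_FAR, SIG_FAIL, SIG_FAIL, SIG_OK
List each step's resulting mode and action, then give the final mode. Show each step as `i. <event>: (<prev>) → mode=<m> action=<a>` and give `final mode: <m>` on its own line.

final mode: AVOID

1. SIG_FAR: (IDLE) → mode=IDLE action=A_GRAB
2. SIG_FAR: (IDLE) → mode=IDLE action=A_GRAB
3. SIG_FOUND: (IDLE) → mode=GRASP action=A_TURN
4. SIG_FAR: (GRASP) → mode=PATROL action=A_LIGHT
5. SIG_FAIL: (PATROL) → mode=SEEK action=A_HALT
6. SIG_FAIL: (SEEK) → mode=PATROL action=A_HALT
7. SIG_OK: (PATROL) → mode=AVOID action=A_LIGHT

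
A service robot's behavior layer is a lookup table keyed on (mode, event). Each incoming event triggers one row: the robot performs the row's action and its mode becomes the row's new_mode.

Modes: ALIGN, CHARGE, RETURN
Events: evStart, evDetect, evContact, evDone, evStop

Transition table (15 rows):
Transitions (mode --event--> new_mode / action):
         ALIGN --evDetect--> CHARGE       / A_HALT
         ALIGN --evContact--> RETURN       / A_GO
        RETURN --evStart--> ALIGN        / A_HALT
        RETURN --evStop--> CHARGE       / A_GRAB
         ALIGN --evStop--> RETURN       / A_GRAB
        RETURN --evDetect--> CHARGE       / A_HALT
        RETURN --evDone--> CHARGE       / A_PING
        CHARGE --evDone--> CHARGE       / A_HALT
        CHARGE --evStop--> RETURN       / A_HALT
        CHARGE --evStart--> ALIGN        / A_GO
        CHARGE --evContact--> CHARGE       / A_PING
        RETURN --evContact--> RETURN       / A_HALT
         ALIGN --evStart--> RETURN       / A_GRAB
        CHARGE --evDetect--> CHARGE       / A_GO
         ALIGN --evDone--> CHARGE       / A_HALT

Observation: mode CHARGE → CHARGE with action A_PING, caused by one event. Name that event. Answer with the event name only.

try evStart: (CHARGE, evStart) → (ALIGN, A_GO)
try evDetect: (CHARGE, evDetect) → (CHARGE, A_GO)
try evContact: (CHARGE, evContact) → (CHARGE, A_PING)  ← matches
try evDone: (CHARGE, evDone) → (CHARGE, A_HALT)
try evStop: (CHARGE, evStop) → (RETURN, A_HALT)

evContact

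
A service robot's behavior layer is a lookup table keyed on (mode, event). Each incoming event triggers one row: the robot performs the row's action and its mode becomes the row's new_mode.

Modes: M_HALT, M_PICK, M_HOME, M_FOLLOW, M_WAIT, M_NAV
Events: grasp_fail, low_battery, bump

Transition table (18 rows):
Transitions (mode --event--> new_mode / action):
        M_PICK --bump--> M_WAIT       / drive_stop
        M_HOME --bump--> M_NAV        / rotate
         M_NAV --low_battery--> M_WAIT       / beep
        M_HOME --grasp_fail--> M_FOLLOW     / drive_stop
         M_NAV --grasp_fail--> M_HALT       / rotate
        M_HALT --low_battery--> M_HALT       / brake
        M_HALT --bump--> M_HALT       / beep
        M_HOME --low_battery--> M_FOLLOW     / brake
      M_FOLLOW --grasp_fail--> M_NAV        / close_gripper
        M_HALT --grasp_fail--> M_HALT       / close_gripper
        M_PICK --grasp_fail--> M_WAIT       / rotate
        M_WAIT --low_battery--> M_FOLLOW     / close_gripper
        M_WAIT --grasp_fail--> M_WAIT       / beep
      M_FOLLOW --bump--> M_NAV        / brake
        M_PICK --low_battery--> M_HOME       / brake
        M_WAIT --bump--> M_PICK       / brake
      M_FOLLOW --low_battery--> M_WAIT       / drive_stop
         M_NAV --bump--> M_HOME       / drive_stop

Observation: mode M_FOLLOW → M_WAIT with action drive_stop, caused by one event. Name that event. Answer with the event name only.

low_battery

try grasp_fail: (M_FOLLOW, grasp_fail) → (M_NAV, close_gripper)
try low_battery: (M_FOLLOW, low_battery) → (M_WAIT, drive_stop)  ← matches
try bump: (M_FOLLOW, bump) → (M_NAV, brake)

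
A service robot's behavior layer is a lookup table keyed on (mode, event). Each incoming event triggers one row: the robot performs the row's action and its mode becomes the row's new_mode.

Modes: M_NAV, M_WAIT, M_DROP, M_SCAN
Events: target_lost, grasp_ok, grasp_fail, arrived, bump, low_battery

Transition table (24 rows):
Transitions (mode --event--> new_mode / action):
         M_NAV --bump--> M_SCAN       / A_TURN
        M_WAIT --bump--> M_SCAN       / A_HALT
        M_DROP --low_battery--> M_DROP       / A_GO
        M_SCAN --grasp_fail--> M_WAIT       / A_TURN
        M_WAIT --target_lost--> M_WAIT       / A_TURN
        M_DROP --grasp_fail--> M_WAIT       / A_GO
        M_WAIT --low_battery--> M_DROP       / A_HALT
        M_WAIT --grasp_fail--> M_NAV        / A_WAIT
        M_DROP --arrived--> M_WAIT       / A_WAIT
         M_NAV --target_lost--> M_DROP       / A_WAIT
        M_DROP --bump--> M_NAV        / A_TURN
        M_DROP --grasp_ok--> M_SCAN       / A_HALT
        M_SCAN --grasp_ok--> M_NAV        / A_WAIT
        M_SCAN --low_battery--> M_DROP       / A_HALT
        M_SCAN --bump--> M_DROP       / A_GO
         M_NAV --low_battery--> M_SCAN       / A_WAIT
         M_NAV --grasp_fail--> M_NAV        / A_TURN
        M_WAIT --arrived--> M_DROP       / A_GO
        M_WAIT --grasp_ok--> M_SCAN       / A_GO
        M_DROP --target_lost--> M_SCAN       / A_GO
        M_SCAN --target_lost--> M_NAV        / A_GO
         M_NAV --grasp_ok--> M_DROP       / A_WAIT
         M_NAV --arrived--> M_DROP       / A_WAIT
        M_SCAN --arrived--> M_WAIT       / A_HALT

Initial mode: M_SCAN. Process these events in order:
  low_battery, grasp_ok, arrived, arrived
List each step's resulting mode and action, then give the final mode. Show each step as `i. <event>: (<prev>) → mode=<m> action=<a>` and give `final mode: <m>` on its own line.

final mode: M_DROP

1. low_battery: (M_SCAN) → mode=M_DROP action=A_HALT
2. grasp_ok: (M_DROP) → mode=M_SCAN action=A_HALT
3. arrived: (M_SCAN) → mode=M_WAIT action=A_HALT
4. arrived: (M_WAIT) → mode=M_DROP action=A_GO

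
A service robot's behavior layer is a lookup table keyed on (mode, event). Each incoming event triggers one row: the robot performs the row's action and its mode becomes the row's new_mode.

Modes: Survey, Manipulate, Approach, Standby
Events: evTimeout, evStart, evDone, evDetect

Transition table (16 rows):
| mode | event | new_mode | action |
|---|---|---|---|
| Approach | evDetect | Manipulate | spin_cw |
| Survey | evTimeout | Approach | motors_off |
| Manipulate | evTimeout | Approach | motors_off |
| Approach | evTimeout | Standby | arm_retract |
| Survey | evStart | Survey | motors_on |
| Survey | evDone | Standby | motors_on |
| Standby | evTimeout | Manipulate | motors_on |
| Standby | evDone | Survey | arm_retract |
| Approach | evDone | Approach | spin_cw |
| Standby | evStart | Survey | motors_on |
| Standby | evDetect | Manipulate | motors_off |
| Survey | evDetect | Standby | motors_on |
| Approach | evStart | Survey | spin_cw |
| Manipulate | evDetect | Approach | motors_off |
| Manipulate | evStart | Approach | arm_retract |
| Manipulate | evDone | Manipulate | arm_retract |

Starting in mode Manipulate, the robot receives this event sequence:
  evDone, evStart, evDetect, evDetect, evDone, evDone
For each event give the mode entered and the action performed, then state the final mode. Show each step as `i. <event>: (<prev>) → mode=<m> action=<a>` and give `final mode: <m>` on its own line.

1. evDone: (Manipulate) → mode=Manipulate action=arm_retract
2. evStart: (Manipulate) → mode=Approach action=arm_retract
3. evDetect: (Approach) → mode=Manipulate action=spin_cw
4. evDetect: (Manipulate) → mode=Approach action=motors_off
5. evDone: (Approach) → mode=Approach action=spin_cw
6. evDone: (Approach) → mode=Approach action=spin_cw

final mode: Approach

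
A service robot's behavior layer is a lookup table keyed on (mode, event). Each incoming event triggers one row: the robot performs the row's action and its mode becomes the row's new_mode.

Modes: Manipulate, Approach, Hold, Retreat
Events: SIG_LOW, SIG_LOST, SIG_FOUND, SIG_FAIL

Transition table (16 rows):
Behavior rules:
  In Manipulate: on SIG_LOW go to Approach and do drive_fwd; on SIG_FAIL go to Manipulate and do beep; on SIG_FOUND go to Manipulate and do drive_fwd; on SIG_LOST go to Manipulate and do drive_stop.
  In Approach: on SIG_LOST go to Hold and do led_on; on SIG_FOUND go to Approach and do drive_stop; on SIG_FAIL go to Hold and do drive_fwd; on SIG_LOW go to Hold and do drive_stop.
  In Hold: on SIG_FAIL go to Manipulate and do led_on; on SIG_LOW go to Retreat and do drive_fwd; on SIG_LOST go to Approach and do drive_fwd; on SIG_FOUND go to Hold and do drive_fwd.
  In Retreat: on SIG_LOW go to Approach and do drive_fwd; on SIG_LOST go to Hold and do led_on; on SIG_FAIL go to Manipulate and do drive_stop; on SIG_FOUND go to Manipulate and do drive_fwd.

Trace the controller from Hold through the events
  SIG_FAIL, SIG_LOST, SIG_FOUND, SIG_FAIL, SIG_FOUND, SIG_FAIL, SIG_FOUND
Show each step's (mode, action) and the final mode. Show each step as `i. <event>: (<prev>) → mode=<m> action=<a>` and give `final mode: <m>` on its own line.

1. SIG_FAIL: (Hold) → mode=Manipulate action=led_on
2. SIG_LOST: (Manipulate) → mode=Manipulate action=drive_stop
3. SIG_FOUND: (Manipulate) → mode=Manipulate action=drive_fwd
4. SIG_FAIL: (Manipulate) → mode=Manipulate action=beep
5. SIG_FOUND: (Manipulate) → mode=Manipulate action=drive_fwd
6. SIG_FAIL: (Manipulate) → mode=Manipulate action=beep
7. SIG_FOUND: (Manipulate) → mode=Manipulate action=drive_fwd

final mode: Manipulate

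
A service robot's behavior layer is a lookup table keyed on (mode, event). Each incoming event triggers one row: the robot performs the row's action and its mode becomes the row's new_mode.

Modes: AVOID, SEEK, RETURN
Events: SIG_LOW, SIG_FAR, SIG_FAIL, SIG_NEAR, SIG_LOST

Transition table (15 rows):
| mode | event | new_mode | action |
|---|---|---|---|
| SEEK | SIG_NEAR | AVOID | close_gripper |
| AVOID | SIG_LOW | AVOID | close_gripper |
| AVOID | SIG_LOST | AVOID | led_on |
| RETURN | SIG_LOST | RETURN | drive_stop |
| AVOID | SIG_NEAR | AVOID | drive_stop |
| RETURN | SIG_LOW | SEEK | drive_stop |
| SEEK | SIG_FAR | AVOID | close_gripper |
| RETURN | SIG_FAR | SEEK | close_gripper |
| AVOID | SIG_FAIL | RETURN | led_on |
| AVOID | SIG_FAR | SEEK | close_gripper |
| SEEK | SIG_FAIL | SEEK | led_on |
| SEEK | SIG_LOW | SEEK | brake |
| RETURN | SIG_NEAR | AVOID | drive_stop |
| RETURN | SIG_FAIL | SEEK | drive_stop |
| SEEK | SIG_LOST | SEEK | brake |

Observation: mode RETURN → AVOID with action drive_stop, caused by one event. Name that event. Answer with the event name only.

SIG_NEAR

try SIG_LOW: (RETURN, SIG_LOW) → (SEEK, drive_stop)
try SIG_FAR: (RETURN, SIG_FAR) → (SEEK, close_gripper)
try SIG_FAIL: (RETURN, SIG_FAIL) → (SEEK, drive_stop)
try SIG_NEAR: (RETURN, SIG_NEAR) → (AVOID, drive_stop)  ← matches
try SIG_LOST: (RETURN, SIG_LOST) → (RETURN, drive_stop)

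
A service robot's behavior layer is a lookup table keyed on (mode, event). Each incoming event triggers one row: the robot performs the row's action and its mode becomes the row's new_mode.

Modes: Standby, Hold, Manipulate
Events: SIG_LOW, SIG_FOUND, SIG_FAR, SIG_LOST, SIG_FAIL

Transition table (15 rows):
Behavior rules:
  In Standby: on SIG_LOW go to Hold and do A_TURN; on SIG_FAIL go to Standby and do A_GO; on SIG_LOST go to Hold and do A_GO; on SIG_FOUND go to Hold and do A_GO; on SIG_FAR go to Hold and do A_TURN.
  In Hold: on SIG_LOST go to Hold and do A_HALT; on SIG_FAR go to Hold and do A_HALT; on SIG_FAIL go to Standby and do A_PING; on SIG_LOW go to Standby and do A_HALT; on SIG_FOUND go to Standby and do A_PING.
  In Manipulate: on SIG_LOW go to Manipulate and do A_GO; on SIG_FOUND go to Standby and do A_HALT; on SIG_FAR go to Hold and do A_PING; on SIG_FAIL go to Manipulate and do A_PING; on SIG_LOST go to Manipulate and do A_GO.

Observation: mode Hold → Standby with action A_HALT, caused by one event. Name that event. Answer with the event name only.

try SIG_LOW: (Hold, SIG_LOW) → (Standby, A_HALT)  ← matches
try SIG_FOUND: (Hold, SIG_FOUND) → (Standby, A_PING)
try SIG_FAR: (Hold, SIG_FAR) → (Hold, A_HALT)
try SIG_LOST: (Hold, SIG_LOST) → (Hold, A_HALT)
try SIG_FAIL: (Hold, SIG_FAIL) → (Standby, A_PING)

SIG_LOW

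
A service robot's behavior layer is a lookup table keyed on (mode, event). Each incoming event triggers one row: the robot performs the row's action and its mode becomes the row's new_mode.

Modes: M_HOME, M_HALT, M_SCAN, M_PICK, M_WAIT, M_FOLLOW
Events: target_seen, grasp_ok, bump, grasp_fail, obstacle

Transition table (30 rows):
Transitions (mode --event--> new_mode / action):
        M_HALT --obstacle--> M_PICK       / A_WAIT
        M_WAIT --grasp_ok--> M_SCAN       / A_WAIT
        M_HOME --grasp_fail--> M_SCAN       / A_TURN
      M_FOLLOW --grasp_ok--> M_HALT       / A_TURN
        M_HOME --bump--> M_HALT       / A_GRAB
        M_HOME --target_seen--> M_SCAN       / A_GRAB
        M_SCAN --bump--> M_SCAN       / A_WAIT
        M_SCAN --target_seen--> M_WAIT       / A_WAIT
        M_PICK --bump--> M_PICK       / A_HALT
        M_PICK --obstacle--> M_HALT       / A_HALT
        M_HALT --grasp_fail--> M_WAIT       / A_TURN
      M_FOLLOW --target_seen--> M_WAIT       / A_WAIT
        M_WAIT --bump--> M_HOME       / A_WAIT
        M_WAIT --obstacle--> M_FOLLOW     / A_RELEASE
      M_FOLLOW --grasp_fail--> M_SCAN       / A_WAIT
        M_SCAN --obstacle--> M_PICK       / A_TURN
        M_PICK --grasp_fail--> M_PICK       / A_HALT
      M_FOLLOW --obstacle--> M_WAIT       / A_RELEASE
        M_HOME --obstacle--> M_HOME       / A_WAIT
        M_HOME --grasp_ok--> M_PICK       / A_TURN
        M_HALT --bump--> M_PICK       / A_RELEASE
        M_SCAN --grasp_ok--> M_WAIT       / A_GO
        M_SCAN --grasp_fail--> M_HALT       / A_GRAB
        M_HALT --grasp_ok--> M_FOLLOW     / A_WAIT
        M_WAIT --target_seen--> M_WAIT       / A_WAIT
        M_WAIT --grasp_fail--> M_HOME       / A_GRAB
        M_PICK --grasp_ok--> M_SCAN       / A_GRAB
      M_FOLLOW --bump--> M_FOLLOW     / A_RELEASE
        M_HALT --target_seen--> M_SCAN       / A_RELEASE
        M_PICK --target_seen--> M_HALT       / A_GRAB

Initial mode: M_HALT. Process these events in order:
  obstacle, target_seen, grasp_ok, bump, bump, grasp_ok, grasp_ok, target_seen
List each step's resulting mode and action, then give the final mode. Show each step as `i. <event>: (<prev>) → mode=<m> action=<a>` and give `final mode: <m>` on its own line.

1. obstacle: (M_HALT) → mode=M_PICK action=A_WAIT
2. target_seen: (M_PICK) → mode=M_HALT action=A_GRAB
3. grasp_ok: (M_HALT) → mode=M_FOLLOW action=A_WAIT
4. bump: (M_FOLLOW) → mode=M_FOLLOW action=A_RELEASE
5. bump: (M_FOLLOW) → mode=M_FOLLOW action=A_RELEASE
6. grasp_ok: (M_FOLLOW) → mode=M_HALT action=A_TURN
7. grasp_ok: (M_HALT) → mode=M_FOLLOW action=A_WAIT
8. target_seen: (M_FOLLOW) → mode=M_WAIT action=A_WAIT

final mode: M_WAIT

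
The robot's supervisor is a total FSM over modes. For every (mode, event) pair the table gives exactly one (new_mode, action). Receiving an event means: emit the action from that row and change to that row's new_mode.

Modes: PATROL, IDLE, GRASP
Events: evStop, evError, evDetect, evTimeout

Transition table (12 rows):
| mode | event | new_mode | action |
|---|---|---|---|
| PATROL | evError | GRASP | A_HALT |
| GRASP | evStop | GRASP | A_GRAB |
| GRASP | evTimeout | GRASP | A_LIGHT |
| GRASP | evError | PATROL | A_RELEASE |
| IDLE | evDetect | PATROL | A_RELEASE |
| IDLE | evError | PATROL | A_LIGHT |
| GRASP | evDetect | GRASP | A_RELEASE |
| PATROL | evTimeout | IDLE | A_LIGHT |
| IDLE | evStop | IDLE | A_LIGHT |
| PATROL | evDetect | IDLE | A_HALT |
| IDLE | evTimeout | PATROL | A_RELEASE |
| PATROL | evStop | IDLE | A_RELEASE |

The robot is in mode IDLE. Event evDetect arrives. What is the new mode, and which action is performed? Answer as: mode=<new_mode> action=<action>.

mode=PATROL action=A_RELEASE

current mode = IDLE; filter table to that mode:
  (IDLE, evDetect) → (PATROL, A_RELEASE)  ← event matches
  (IDLE, evError) → (PATROL, A_LIGHT)
  (IDLE, evStop) → (IDLE, A_LIGHT)
  (IDLE, evTimeout) → (PATROL, A_RELEASE)
event = evDetect selects (PATROL, A_RELEASE)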